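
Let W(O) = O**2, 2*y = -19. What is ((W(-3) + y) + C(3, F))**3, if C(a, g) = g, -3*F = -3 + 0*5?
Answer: 1/8 ≈ 0.12500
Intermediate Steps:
y = -19/2 (y = (1/2)*(-19) = -19/2 ≈ -9.5000)
F = 1 (F = -(-3 + 0*5)/3 = -(-3 + 0)/3 = -1/3*(-3) = 1)
((W(-3) + y) + C(3, F))**3 = (((-3)**2 - 19/2) + 1)**3 = ((9 - 19/2) + 1)**3 = (-1/2 + 1)**3 = (1/2)**3 = 1/8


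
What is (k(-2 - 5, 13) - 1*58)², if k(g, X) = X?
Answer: 2025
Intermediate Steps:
(k(-2 - 5, 13) - 1*58)² = (13 - 1*58)² = (13 - 58)² = (-45)² = 2025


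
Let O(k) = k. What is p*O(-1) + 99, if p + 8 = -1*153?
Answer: 260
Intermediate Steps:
p = -161 (p = -8 - 1*153 = -8 - 153 = -161)
p*O(-1) + 99 = -161*(-1) + 99 = 161 + 99 = 260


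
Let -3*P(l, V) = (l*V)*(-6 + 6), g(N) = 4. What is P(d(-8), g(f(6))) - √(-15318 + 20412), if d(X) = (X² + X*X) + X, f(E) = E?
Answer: -3*√566 ≈ -71.372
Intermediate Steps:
d(X) = X + 2*X² (d(X) = (X² + X²) + X = 2*X² + X = X + 2*X²)
P(l, V) = 0 (P(l, V) = -l*V*(-6 + 6)/3 = -V*l*0/3 = -⅓*0 = 0)
P(d(-8), g(f(6))) - √(-15318 + 20412) = 0 - √(-15318 + 20412) = 0 - √5094 = 0 - 3*√566 = -3*√566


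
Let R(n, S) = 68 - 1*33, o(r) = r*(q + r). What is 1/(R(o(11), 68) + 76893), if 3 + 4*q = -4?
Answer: 1/76928 ≈ 1.2999e-5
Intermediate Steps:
q = -7/4 (q = -3/4 + (1/4)*(-4) = -3/4 - 1 = -7/4 ≈ -1.7500)
o(r) = r*(-7/4 + r)
R(n, S) = 35 (R(n, S) = 68 - 33 = 35)
1/(R(o(11), 68) + 76893) = 1/(35 + 76893) = 1/76928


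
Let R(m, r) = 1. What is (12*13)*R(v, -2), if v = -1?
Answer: 156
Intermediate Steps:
(12*13)*R(v, -2) = (12*13)*1 = 156*1 = 156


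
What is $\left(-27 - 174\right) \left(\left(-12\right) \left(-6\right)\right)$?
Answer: $-14472$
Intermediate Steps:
$\left(-27 - 174\right) \left(\left(-12\right) \left(-6\right)\right) = \left(-201\right) 72 = -14472$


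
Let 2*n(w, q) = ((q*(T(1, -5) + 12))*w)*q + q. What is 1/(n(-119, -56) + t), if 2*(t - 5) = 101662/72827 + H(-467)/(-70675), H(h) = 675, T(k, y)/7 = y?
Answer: 411763858/1767123176077939 ≈ 2.3301e-7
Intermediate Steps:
T(k, y) = 7*y
t = 2344251435/411763858 (t = 5 + (101662/72827 + 675/(-70675))/2 = 5 + (101662*(1/72827) + 675*(-1/70675))/2 = 5 + (101662/72827 - 27/2827)/2 = 5 + (½)*(285432145/205881929) = 5 + 285432145/411763858 = 2344251435/411763858 ≈ 5.6932)
n(w, q) = q/2 - 23*w*q²/2 (n(w, q) = (((q*(7*(-5) + 12))*w)*q + q)/2 = (((q*(-35 + 12))*w)*q + q)/2 = (((q*(-23))*w)*q + q)/2 = (((-23*q)*w)*q + q)/2 = ((-23*q*w)*q + q)/2 = (-23*w*q² + q)/2 = (q - 23*w*q²)/2 = q/2 - 23*w*q²/2)
1/(n(-119, -56) + t) = 1/((½)*(-56)*(1 - 23*(-56)*(-119)) + 2344251435/411763858) = 1/((½)*(-56)*(1 - 153272) + 2344251435/411763858) = 1/((½)*(-56)*(-153271) + 2344251435/411763858) = 1/(4291588 + 2344251435/411763858) = 1/(1767123176077939/411763858) = 411763858/1767123176077939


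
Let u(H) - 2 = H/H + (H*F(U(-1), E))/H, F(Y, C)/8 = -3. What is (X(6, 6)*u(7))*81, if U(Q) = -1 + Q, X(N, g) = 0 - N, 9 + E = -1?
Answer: 10206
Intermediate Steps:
E = -10 (E = -9 - 1 = -10)
X(N, g) = -N
F(Y, C) = -24 (F(Y, C) = 8*(-3) = -24)
u(H) = -21 (u(H) = 2 + (H/H + (H*(-24))/H) = 2 + (1 + (-24*H)/H) = 2 + (1 - 24) = 2 - 23 = -21)
(X(6, 6)*u(7))*81 = (-1*6*(-21))*81 = -6*(-21)*81 = 126*81 = 10206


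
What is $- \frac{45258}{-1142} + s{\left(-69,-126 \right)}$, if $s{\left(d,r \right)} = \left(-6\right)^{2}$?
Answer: $\frac{43185}{571} \approx 75.63$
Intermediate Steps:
$s{\left(d,r \right)} = 36$
$- \frac{45258}{-1142} + s{\left(-69,-126 \right)} = - \frac{45258}{-1142} + 36 = \left(-45258\right) \left(- \frac{1}{1142}\right) + 36 = \frac{22629}{571} + 36 = \frac{43185}{571}$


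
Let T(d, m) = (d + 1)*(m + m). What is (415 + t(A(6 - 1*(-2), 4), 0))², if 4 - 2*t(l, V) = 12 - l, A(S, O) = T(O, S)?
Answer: 203401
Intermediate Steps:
T(d, m) = 2*m*(1 + d) (T(d, m) = (1 + d)*(2*m) = 2*m*(1 + d))
A(S, O) = 2*S*(1 + O)
t(l, V) = -4 + l/2 (t(l, V) = 2 - (12 - l)/2 = 2 + (-6 + l/2) = -4 + l/2)
(415 + t(A(6 - 1*(-2), 4), 0))² = (415 + (-4 + (2*(6 - 1*(-2))*(1 + 4))/2))² = (415 + (-4 + (2*(6 + 2)*5)/2))² = (415 + (-4 + (2*8*5)/2))² = (415 + (-4 + (½)*80))² = (415 + (-4 + 40))² = (415 + 36)² = 451² = 203401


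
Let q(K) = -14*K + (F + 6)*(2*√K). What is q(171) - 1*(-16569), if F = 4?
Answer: 14175 + 60*√19 ≈ 14437.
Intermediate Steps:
q(K) = -14*K + 20*√K (q(K) = -14*K + (4 + 6)*(2*√K) = -14*K + 10*(2*√K) = -14*K + 20*√K)
q(171) - 1*(-16569) = (-14*171 + 20*√171) - 1*(-16569) = (-2394 + 20*(3*√19)) + 16569 = (-2394 + 60*√19) + 16569 = 14175 + 60*√19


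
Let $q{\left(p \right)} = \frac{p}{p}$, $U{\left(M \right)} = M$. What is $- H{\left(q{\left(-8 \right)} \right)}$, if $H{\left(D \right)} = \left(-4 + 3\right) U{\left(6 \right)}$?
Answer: $6$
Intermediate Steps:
$q{\left(p \right)} = 1$
$H{\left(D \right)} = -6$ ($H{\left(D \right)} = \left(-4 + 3\right) 6 = \left(-1\right) 6 = -6$)
$- H{\left(q{\left(-8 \right)} \right)} = \left(-1\right) \left(-6\right) = 6$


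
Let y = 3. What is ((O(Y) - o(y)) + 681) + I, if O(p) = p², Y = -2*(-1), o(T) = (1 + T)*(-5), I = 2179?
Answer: 2884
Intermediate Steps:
o(T) = -5 - 5*T
Y = 2
((O(Y) - o(y)) + 681) + I = ((2² - (-5 - 5*3)) + 681) + 2179 = ((4 - (-5 - 15)) + 681) + 2179 = ((4 - 1*(-20)) + 681) + 2179 = ((4 + 20) + 681) + 2179 = (24 + 681) + 2179 = 705 + 2179 = 2884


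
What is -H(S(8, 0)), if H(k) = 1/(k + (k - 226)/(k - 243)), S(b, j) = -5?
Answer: 248/1009 ≈ 0.24579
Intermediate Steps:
H(k) = 1/(k + (-226 + k)/(-243 + k))
-H(S(8, 0)) = -(243 - 1*(-5))/(226 - 1*(-5)**2 + 242*(-5)) = -(243 + 5)/(226 - 1*25 - 1210) = -248/(226 - 25 - 1210) = -248/(-1009) = -(-1)*248/1009 = -1*(-248/1009) = 248/1009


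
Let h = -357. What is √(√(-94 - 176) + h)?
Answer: √(-357 + 3*I*√30) ≈ 0.4347 + 18.899*I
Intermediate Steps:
√(√(-94 - 176) + h) = √(√(-94 - 176) - 357) = √(√(-270) - 357) = √(3*I*√30 - 357) = √(-357 + 3*I*√30)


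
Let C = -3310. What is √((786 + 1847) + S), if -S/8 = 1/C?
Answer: 7*√147180805/1655 ≈ 51.313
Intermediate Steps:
S = 4/1655 (S = -8/(-3310) = -8*(-1/3310) = 4/1655 ≈ 0.0024169)
√((786 + 1847) + S) = √((786 + 1847) + 4/1655) = √(2633 + 4/1655) = √(4357619/1655) = 7*√147180805/1655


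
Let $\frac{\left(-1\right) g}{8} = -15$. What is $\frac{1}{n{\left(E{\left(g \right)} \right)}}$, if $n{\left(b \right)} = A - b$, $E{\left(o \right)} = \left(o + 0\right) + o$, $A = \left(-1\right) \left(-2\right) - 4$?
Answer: $- \frac{1}{242} \approx -0.0041322$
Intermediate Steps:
$A = -2$ ($A = 2 - 4 = -2$)
$g = 120$ ($g = \left(-8\right) \left(-15\right) = 120$)
$E{\left(o \right)} = 2 o$ ($E{\left(o \right)} = o + o = 2 o$)
$n{\left(b \right)} = -2 - b$
$\frac{1}{n{\left(E{\left(g \right)} \right)}} = \frac{1}{-2 - 2 \cdot 120} = \frac{1}{-2 - 240} = \frac{1}{-242} = - \frac{1}{242}$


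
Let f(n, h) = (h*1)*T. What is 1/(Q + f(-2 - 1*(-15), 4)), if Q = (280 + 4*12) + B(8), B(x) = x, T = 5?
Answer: 1/356 ≈ 0.0028090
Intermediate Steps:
f(n, h) = 5*h (f(n, h) = (h*1)*5 = h*5 = 5*h)
Q = 336 (Q = (280 + 4*12) + 8 = (280 + 48) + 8 = 328 + 8 = 336)
1/(Q + f(-2 - 1*(-15), 4)) = 1/(336 + 5*4) = 1/(336 + 20) = 1/356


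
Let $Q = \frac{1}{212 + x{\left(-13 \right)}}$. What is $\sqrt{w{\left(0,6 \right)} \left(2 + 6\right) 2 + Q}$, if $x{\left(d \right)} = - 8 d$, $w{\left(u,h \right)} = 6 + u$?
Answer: $\frac{\sqrt{2396623}}{158} \approx 9.7981$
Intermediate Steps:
$Q = \frac{1}{316}$ ($Q = \frac{1}{212 - -104} = \frac{1}{212 + 104} = \frac{1}{316} \approx 0.0031646$)
$\sqrt{w{\left(0,6 \right)} \left(2 + 6\right) 2 + Q} = \sqrt{\left(6 + 0\right) \left(2 + 6\right) 2 + \frac{1}{316}} = \sqrt{6 \cdot 8 \cdot 2 + \frac{1}{316}} = \sqrt{48 \cdot 2 + \frac{1}{316}} = \sqrt{96 + \frac{1}{316}} = \sqrt{\frac{30337}{316}} = \frac{\sqrt{2396623}}{158}$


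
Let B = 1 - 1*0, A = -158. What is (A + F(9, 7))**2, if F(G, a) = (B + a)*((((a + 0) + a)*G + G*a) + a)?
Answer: 1988100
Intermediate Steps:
B = 1 (B = 1 + 0 = 1)
F(G, a) = (1 + a)*(a + 3*G*a) (F(G, a) = (1 + a)*((((a + 0) + a)*G + G*a) + a) = (1 + a)*(((a + a)*G + G*a) + a) = (1 + a)*(((2*a)*G + G*a) + a) = (1 + a)*((2*G*a + G*a) + a) = (1 + a)*(3*G*a + a) = (1 + a)*(a + 3*G*a))
(A + F(9, 7))**2 = (-158 + 7*(1 + 7 + 3*9 + 3*9*7))**2 = (-158 + 7*(1 + 7 + 27 + 189))**2 = (-158 + 7*224)**2 = (-158 + 1568)**2 = 1410**2 = 1988100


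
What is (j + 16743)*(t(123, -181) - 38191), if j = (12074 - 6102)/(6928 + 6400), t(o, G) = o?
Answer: -530945521373/833 ≈ -6.3739e+8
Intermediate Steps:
j = 1493/3332 (j = 5972/13328 = 5972*(1/13328) = 1493/3332 ≈ 0.44808)
(j + 16743)*(t(123, -181) - 38191) = (1493/3332 + 16743)*(123 - 38191) = (55789169/3332)*(-38068) = -530945521373/833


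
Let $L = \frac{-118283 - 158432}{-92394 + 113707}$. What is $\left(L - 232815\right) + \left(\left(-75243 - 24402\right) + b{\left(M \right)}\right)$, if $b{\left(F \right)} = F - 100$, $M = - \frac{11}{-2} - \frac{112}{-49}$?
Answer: $- \frac{99231468813}{298382} \approx -3.3257 \cdot 10^{5}$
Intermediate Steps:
$M = \frac{109}{14}$ ($M = \left(-11\right) \left(- \frac{1}{2}\right) - - \frac{16}{7} = \frac{11}{2} + \frac{16}{7} = \frac{109}{14} \approx 7.7857$)
$b{\left(F \right)} = -100 + F$
$L = - \frac{276715}{21313} \approx -12.983$
$\left(L - 232815\right) + \left(\left(-75243 - 24402\right) + b{\left(M \right)}\right) = \left(- \frac{276715}{21313} - 232815\right) + \left(\left(-75243 - 24402\right) + \left(-100 + \frac{109}{14}\right)\right) = - \frac{4962262810}{21313} - \frac{1396321}{14} = - \frac{99231468813}{298382}$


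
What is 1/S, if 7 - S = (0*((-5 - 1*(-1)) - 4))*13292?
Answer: ⅐ ≈ 0.14286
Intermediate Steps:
S = 7 (S = 7 - 0*((-5 - 1*(-1)) - 4)*13292 = 7 - 0*((-5 + 1) - 4)*13292 = 7 - 0*(-4 - 4)*13292 = 7 - 0*(-8)*13292 = 7 - 0*13292 = 7 - 1*0 = 7 + 0 = 7)
1/S = 1/7 = ⅐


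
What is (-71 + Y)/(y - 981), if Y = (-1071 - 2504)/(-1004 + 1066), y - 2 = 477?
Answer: 7977/31124 ≈ 0.25630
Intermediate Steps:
y = 479 (y = 2 + 477 = 479)
Y = -3575/62 ≈ -57.661
(-71 + Y)/(y - 981) = (-71 - 3575/62)/(479 - 981) = -7977/62/(-502) = -7977/62*(-1/502) = 7977/31124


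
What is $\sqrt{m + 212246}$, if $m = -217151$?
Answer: $3 i \sqrt{545} \approx 70.036 i$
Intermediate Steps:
$\sqrt{m + 212246} = \sqrt{-217151 + 212246} = \sqrt{-4905} = 3 i \sqrt{545}$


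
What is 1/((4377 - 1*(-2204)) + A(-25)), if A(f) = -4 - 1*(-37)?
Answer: 1/6614 ≈ 0.00015119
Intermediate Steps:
A(f) = 33 (A(f) = -4 + 37 = 33)
1/((4377 - 1*(-2204)) + A(-25)) = 1/((4377 - 1*(-2204)) + 33) = 1/((4377 + 2204) + 33) = 1/(6581 + 33) = 1/6614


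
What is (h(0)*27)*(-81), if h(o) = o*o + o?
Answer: 0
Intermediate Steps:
h(o) = o + o**2 (h(o) = o**2 + o = o + o**2)
(h(0)*27)*(-81) = ((0*(1 + 0))*27)*(-81) = ((0*1)*27)*(-81) = (0*27)*(-81) = 0*(-81) = 0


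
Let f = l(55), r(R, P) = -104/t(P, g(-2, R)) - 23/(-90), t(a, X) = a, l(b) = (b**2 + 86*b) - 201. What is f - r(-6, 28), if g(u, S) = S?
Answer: 4761199/630 ≈ 7557.5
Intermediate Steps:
l(b) = -201 + b**2 + 86*b
r(R, P) = 23/90 - 104/P (r(R, P) = -104/P - 23/(-90) = -104/P - 23*(-1/90) = -104/P + 23/90 = 23/90 - 104/P)
f = 7554 (f = -201 + 55**2 + 86*55 = -201 + 3025 + 4730 = 7554)
f - r(-6, 28) = 7554 - (23/90 - 104/28) = 7554 - (23/90 - 104*1/28) = 7554 - (23/90 - 26/7) = 7554 - 1*(-2179/630) = 7554 + 2179/630 = 4761199/630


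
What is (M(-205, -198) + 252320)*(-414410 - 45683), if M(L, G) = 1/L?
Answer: -23798586020707/205 ≈ -1.1609e+11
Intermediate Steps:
(M(-205, -198) + 252320)*(-414410 - 45683) = (1/(-205) + 252320)*(-414410 - 45683) = (-1/205 + 252320)*(-460093) = (51725599/205)*(-460093) = -23798586020707/205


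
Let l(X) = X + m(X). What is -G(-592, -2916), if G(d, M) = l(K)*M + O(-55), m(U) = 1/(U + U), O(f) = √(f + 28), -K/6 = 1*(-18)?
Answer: 629883/2 - 3*I*√3 ≈ 3.1494e+5 - 5.1962*I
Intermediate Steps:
K = 108 (K = -6*(-18) = 108)
O(f) = √(28 + f)
m(U) = 1/(2*U)
l(X) = X + 1/(2*X)
G(d, M) = 23329*M/216 + 3*I*√3 (G(d, M) = (108 + (½)/108)*M + √(28 - 55) = (108 + (½)*(1/108))*M + √(-27) = (108 + 1/216)*M + 3*I*√3 = 23329*M/216 + 3*I*√3)
-G(-592, -2916) = -((23329/216)*(-2916) + 3*I*√3) = -(-629883/2 + 3*I*√3) = 629883/2 - 3*I*√3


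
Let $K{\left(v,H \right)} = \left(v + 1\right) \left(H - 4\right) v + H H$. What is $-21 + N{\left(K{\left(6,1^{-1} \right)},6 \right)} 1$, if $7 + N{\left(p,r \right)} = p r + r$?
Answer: $-772$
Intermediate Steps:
$K{\left(v,H \right)} = H^{2} + v \left(1 + v\right) \left(-4 + H\right)$ ($K{\left(v,H \right)} = \left(1 + v\right) \left(-4 + H\right) v + H^{2} = v \left(1 + v\right) \left(-4 + H\right) + H^{2} = H^{2} + v \left(1 + v\right) \left(-4 + H\right)$)
$N{\left(p,r \right)} = -7 + r + p r$ ($N{\left(p,r \right)} = -7 + \left(p r + r\right) = -7 + \left(r + p r\right) = -7 + r + p r$)
$-21 + N{\left(K{\left(6,1^{-1} \right)},6 \right)} 1 = -21 + \left(-7 + 6 + \left(\left(1^{-1}\right)^{2} - 24 - 4 \cdot 6^{2} + 1^{-1} \cdot 6 + \frac{6^{2}}{1}\right) 6\right) 1 = -21 + \left(-7 + 6 + \left(1^{2} - 24 - 144 + 1 \cdot 6 + 1 \cdot 36\right) 6\right) 1 = -21 + \left(-7 + 6 + \left(1 - 24 - 144 + 6 + 36\right) 6\right) 1 = -21 + \left(-7 + 6 - 750\right) 1 = -21 - 751 = -772$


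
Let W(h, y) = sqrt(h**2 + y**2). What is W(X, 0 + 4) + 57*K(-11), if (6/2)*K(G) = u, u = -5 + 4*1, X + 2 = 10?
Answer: -19 + 4*sqrt(5) ≈ -10.056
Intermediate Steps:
X = 8 (X = -2 + 10 = 8)
u = -1 (u = -5 + 4 = -1)
K(G) = -1/3 (K(G) = (1/3)*(-1) = -1/3)
W(X, 0 + 4) + 57*K(-11) = sqrt(8**2 + (0 + 4)**2) + 57*(-1/3) = sqrt(64 + 4**2) - 19 = sqrt(64 + 16) - 19 = sqrt(80) - 19 = 4*sqrt(5) - 19 = -19 + 4*sqrt(5)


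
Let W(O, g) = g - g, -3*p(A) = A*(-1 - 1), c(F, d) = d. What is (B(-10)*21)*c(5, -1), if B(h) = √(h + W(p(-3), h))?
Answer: -21*I*√10 ≈ -66.408*I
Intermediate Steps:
p(A) = 2*A/3 (p(A) = -A*(-1 - 1)/3 = -A*(-2)/3 = -(-2)*A/3 = 2*A/3)
W(O, g) = 0
B(h) = √h (B(h) = √(h + 0) = √h)
(B(-10)*21)*c(5, -1) = (√(-10)*21)*(-1) = ((I*√10)*21)*(-1) = (21*I*√10)*(-1) = -21*I*√10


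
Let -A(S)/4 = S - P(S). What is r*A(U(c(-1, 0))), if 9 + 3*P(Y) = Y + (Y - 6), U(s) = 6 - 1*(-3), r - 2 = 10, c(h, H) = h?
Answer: -384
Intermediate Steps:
r = 12 (r = 2 + 10 = 12)
U(s) = 9 (U(s) = 6 + 3 = 9)
P(Y) = -5 + 2*Y/3 (P(Y) = -3 + (Y + (Y - 6))/3 = -3 + (Y + (-6 + Y))/3 = -3 + (-6 + 2*Y)/3 = -3 + (-2 + 2*Y/3) = -5 + 2*Y/3)
A(S) = -20 - 4*S/3 (A(S) = -4*(S - (-5 + 2*S/3)) = -4*(S + (5 - 2*S/3)) = -4*(5 + S/3) = -20 - 4*S/3)
r*A(U(c(-1, 0))) = 12*(-20 - 4/3*9) = 12*(-20 - 12) = 12*(-32) = -384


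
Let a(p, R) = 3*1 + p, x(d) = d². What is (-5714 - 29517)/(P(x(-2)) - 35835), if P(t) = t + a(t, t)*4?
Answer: 35231/35803 ≈ 0.98402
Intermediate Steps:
a(p, R) = 3 + p
P(t) = 12 + 5*t (P(t) = t + (3 + t)*4 = t + (12 + 4*t) = 12 + 5*t)
(-5714 - 29517)/(P(x(-2)) - 35835) = (-5714 - 29517)/((12 + 5*(-2)²) - 35835) = -35231/((12 + 5*4) - 35835) = -35231/((12 + 20) - 35835) = -35231/(32 - 35835) = -35231/(-35803) = -35231*(-1/35803) = 35231/35803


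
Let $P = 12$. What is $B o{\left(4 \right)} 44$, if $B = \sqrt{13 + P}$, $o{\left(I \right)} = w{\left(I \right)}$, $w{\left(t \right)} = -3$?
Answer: $-660$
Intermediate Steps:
$o{\left(I \right)} = -3$
$B = 5$ ($B = \sqrt{13 + 12} = \sqrt{25} = 5$)
$B o{\left(4 \right)} 44 = 5 \left(-3\right) 44 = \left(-15\right) 44 = -660$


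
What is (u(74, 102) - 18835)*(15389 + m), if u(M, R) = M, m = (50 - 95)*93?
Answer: -210198244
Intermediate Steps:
m = -4185 (m = -45*93 = -4185)
(u(74, 102) - 18835)*(15389 + m) = (74 - 18835)*(15389 - 4185) = -18761*11204 = -210198244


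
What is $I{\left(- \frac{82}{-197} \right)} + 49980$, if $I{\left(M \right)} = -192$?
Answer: $49788$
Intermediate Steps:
$I{\left(- \frac{82}{-197} \right)} + 49980 = -192 + 49980 = 49788$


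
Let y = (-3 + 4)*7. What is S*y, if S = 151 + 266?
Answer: 2919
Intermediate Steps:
S = 417
y = 7 (y = 1*7 = 7)
S*y = 417*7 = 2919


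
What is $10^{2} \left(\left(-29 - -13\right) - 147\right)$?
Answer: $-16300$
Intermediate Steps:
$10^{2} \left(\left(-29 - -13\right) - 147\right) = 100 \left(\left(-29 + 13\right) - 147\right) = 100 \left(-16 - 147\right) = 100 \left(-163\right) = -16300$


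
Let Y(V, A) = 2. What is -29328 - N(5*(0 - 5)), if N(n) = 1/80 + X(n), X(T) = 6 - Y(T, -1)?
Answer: -2346561/80 ≈ -29332.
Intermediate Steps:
X(T) = 4 (X(T) = 6 - 1*2 = 6 - 2 = 4)
N(n) = 321/80 (N(n) = 1/80 + 4 = 321/80)
-29328 - N(5*(0 - 5)) = -29328 - 1*321/80 = -29328 - 321/80 = -2346561/80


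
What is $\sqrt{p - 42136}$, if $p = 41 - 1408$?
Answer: $i \sqrt{43503} \approx 208.57 i$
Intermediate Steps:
$p = -1367$ ($p = 41 - 1408 = -1367$)
$\sqrt{p - 42136} = \sqrt{-1367 - 42136} = \sqrt{-43503} = i \sqrt{43503}$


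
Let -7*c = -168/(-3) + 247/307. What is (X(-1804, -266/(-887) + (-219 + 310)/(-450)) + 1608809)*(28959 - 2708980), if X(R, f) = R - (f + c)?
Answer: -3694282824887002141793/857773350 ≈ -4.3068e+12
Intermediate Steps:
c = -17439/2149 (c = -(-168/(-3) + 247/307)/7 = -(-168*(-1/3) + 247*(1/307))/7 = -(56 + 247/307)/7 = -1/7*17439/307 = -17439/2149 ≈ -8.1149)
X(R, f) = 17439/2149 + R - f (X(R, f) = R - (f - 17439/2149) = R - (-17439/2149 + f) = R + (17439/2149 - f) = 17439/2149 + R - f)
(X(-1804, -266/(-887) + (-219 + 310)/(-450)) + 1608809)*(28959 - 2708980) = ((17439/2149 - 1804 - (-266/(-887) + (-219 + 310)/(-450))) + 1608809)*(28959 - 2708980) = ((17439/2149 - 1804 - (-266*(-1/887) + 91*(-1/450))) + 1608809)*(-2680021) = ((17439/2149 - 1804 - (266/887 - 91/450)) + 1608809)*(-2680021) = ((17439/2149 - 1804 - 1*38983/399150) + 1608809)*(-2680021) = ((17439/2149 - 1804 - 38983/399150) + 1608809)*(-2680021) = (-1540546121017/857773350 + 1608809)*(-2680021) = (1378452939319133/857773350)*(-2680021) = -3694282824887002141793/857773350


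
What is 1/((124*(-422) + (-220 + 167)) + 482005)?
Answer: 1/429624 ≈ 2.3276e-6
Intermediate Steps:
1/((124*(-422) + (-220 + 167)) + 482005) = 1/((-52328 - 53) + 482005) = 1/(-52381 + 482005) = 1/429624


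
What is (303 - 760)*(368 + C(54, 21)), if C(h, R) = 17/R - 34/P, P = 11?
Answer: -38607817/231 ≈ -1.6713e+5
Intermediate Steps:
C(h, R) = -34/11 + 17/R (C(h, R) = 17/R - 34/11 = -34/11 + 17/R)
(303 - 760)*(368 + C(54, 21)) = (303 - 760)*(368 + (-34/11 + 17/21)) = -457*(368 + (-34/11 + 17*(1/21))) = -457*(368 + (-34/11 + 17/21)) = -457*(368 - 527/231) = -457*84481/231 = -38607817/231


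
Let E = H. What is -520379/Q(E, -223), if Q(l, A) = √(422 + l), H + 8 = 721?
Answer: -520379*√1135/1135 ≈ -15446.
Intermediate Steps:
H = 713 (H = -8 + 721 = 713)
E = 713
-520379/Q(E, -223) = -520379/√(422 + 713) = -520379*√1135/1135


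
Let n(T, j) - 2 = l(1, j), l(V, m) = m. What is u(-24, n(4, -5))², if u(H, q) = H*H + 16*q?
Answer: 278784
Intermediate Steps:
n(T, j) = 2 + j
u(H, q) = H² + 16*q
u(-24, n(4, -5))² = ((-24)² + 16*(2 - 5))² = (576 + 16*(-3))² = (576 - 48)² = 528² = 278784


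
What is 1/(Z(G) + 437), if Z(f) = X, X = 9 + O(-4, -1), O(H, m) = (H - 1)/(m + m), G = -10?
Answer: 2/897 ≈ 0.0022297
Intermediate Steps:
O(H, m) = (-1 + H)/(2*m) (O(H, m) = (-1 + H)/((2*m)) = (-1 + H)*(1/(2*m)) = (-1 + H)/(2*m))
X = 23/2 (X = 9 + (1/2)*(-1 - 4)/(-1) = 9 + (1/2)*(-1)*(-5) = 9 + 5/2 = 23/2 ≈ 11.500)
Z(f) = 23/2
1/(Z(G) + 437) = 1/(23/2 + 437) = 1/(897/2) = 2/897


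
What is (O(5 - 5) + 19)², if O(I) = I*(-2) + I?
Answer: 361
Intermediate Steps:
O(I) = -I (O(I) = -2*I + I = -I)
(O(5 - 5) + 19)² = (-(5 - 5) + 19)² = (-1*0 + 19)² = (0 + 19)² = 19² = 361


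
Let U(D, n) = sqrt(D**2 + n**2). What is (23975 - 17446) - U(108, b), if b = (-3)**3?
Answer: 6529 - 27*sqrt(17) ≈ 6417.7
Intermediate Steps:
b = -27
(23975 - 17446) - U(108, b) = (23975 - 17446) - sqrt(108**2 + (-27)**2) = 6529 - sqrt(11664 + 729) = 6529 - sqrt(12393) = 6529 - 27*sqrt(17)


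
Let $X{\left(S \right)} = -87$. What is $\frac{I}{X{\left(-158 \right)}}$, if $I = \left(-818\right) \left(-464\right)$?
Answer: $- \frac{13088}{3} \approx -4362.7$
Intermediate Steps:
$I = 379552$
$\frac{I}{X{\left(-158 \right)}} = \frac{379552}{-87} = 379552 \left(- \frac{1}{87}\right) = - \frac{13088}{3}$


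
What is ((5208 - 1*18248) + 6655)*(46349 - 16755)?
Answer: -188957690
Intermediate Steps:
((5208 - 1*18248) + 6655)*(46349 - 16755) = ((5208 - 18248) + 6655)*29594 = (-13040 + 6655)*29594 = -6385*29594 = -188957690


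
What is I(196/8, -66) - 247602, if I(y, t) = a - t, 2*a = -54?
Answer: -247563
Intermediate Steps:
a = -27 (a = (½)*(-54) = -27)
I(y, t) = -27 - t
I(196/8, -66) - 247602 = (-27 - 1*(-66)) - 247602 = (-27 + 66) - 247602 = 39 - 247602 = -247563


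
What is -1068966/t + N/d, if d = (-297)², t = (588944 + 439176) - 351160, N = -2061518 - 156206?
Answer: -797801430467/29856982320 ≈ -26.721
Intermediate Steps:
N = -2217724
t = 676960 (t = 1028120 - 351160 = 676960)
d = 88209
-1068966/t + N/d = -1068966/676960 - 2217724/88209 = -1068966*1/676960 - 2217724*1/88209 = -534483/338480 - 2217724/88209 = -797801430467/29856982320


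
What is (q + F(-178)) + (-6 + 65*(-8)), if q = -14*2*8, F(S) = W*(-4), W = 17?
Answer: -818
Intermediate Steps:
F(S) = -68 (F(S) = 17*(-4) = -68)
q = -224 (q = -28*8 = -224)
(q + F(-178)) + (-6 + 65*(-8)) = (-224 - 68) + (-6 + 65*(-8)) = -292 + (-6 - 520) = -292 - 526 = -818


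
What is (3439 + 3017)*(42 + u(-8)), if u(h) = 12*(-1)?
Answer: 193680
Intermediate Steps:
u(h) = -12
(3439 + 3017)*(42 + u(-8)) = (3439 + 3017)*(42 - 12) = 6456*30 = 193680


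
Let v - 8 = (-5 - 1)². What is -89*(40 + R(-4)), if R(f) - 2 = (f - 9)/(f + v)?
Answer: -148363/40 ≈ -3709.1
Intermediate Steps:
v = 44 (v = 8 + (-5 - 1)² = 8 + (-6)² = 8 + 36 = 44)
R(f) = 2 + (-9 + f)/(44 + f) (R(f) = 2 + (f - 9)/(f + 44) = 2 + (-9 + f)/(44 + f))
-89*(40 + R(-4)) = -89*(40 + (79 + 3*(-4))/(44 - 4)) = -89*(40 + (79 - 12)/40) = -89*(40 + (1/40)*67) = -89*(40 + 67/40) = -89*1667/40 = -148363/40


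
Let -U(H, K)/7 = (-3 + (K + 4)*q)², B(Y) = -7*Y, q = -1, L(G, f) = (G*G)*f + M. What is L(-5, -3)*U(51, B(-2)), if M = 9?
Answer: 203742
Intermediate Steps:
L(G, f) = 9 + f*G² (L(G, f) = (G*G)*f + 9 = G²*f + 9 = f*G² + 9 = 9 + f*G²)
U(H, K) = -7*(-7 - K)² (U(H, K) = -7*(-3 + (K + 4)*(-1))² = -7*(-3 + (4 + K)*(-1))² = -7*(-3 + (-4 - K))² = -7*(-7 - K)²)
L(-5, -3)*U(51, B(-2)) = (9 - 3*(-5)²)*(-7*(7 - 7*(-2))²) = (9 - 3*25)*(-7*(7 + 14)²) = (9 - 75)*(-7*21²) = -(-462)*441 = -66*(-3087) = 203742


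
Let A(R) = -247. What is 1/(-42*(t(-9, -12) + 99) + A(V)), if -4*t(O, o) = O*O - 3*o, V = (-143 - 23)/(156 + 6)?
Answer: -2/6353 ≈ -0.00031481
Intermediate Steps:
V = -83/81 (V = -166/162 = -166*1/162 = -83/81 ≈ -1.0247)
t(O, o) = -O²/4 + 3*o/4 (t(O, o) = -(O*O - 3*o)/4 = -(O² - 3*o)/4 = -O²/4 + 3*o/4)
1/(-42*(t(-9, -12) + 99) + A(V)) = 1/(-42*((-¼*(-9)² + (¾)*(-12)) + 99) - 247) = 1/(-42*((-¼*81 - 9) + 99) - 247) = 1/(-42*((-81/4 - 9) + 99) - 247) = 1/(-42*(-117/4 + 99) - 247) = 1/(-42*279/4 - 247) = 1/(-5859/2 - 247) = 1/(-6353/2) = -2/6353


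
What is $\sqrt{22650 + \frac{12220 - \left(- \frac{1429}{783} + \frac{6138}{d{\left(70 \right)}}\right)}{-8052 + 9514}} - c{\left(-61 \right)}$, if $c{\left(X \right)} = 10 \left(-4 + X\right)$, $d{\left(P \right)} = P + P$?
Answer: $650 + \frac{\sqrt{4041473542222766685}}{13355370} \approx 800.53$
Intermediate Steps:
$d{\left(P \right)} = 2 P$
$c{\left(X \right)} = -40 + 10 X$
$\sqrt{22650 + \frac{12220 - \left(- \frac{1429}{783} + \frac{6138}{d{\left(70 \right)}}\right)}{-8052 + 9514}} - c{\left(-61 \right)} = \sqrt{22650 + \frac{12220 - \left(- \frac{1429}{783} + \frac{3069}{70}\right)}{-8052 + 9514}} - \left(-40 + 10 \left(-61\right)\right) = \sqrt{22650 + \frac{12220 - \left(- \frac{1429}{783} + \frac{6138}{140}\right)}{1462}} - \left(-40 - 610\right) = \sqrt{22650 + \left(12220 + \left(\left(-6138\right) \frac{1}{140} + \frac{1429}{783}\right)\right) \frac{1}{1462}} - -650 = \sqrt{22650 + \left(12220 + \left(- \frac{3069}{70} + \frac{1429}{783}\right)\right) \frac{1}{1462}} + 650 = \sqrt{22650 + \left(12220 - \frac{2302997}{54810}\right) \frac{1}{1462}} + 650 = \sqrt{22650 + \frac{667475203}{54810} \cdot \frac{1}{1462}} + 650 = \sqrt{22650 + \frac{667475203}{80132220}} + 650 = \sqrt{\frac{1815662258203}{80132220}} + 650 = \frac{\sqrt{4041473542222766685}}{13355370} + 650 = 650 + \frac{\sqrt{4041473542222766685}}{13355370}$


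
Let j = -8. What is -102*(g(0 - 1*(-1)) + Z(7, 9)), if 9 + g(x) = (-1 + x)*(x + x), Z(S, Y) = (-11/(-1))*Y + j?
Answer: -8364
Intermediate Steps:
Z(S, Y) = -8 + 11*Y (Z(S, Y) = (-11/(-1))*Y - 8 = (-11*(-1))*Y - 8 = 11*Y - 8 = -8 + 11*Y)
g(x) = -9 + 2*x*(-1 + x) (g(x) = -9 + (-1 + x)*(x + x) = -9 + (-1 + x)*(2*x) = -9 + 2*x*(-1 + x))
-102*(g(0 - 1*(-1)) + Z(7, 9)) = -102*((-9 - 2*(0 - 1*(-1)) + 2*(0 - 1*(-1))²) + (-8 + 11*9)) = -102*((-9 - 2*(0 + 1) + 2*(0 + 1)²) + (-8 + 99)) = -102*((-9 - 2*1 + 2*1²) + 91) = -102*((-9 - 2 + 2*1) + 91) = -102*((-9 - 2 + 2) + 91) = -102*(-9 + 91) = -102*82 = -8364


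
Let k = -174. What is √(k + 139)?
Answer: I*√35 ≈ 5.9161*I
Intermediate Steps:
√(k + 139) = √(-174 + 139) = √(-35) = I*√35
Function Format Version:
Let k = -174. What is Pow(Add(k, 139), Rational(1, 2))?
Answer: Mul(I, Pow(35, Rational(1, 2))) ≈ Mul(5.9161, I)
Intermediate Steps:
Pow(Add(k, 139), Rational(1, 2)) = Pow(Add(-174, 139), Rational(1, 2)) = Pow(-35, Rational(1, 2)) = Mul(I, Pow(35, Rational(1, 2)))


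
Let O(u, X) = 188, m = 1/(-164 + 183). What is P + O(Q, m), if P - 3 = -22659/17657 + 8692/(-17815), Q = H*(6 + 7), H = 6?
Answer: 59523711176/314559455 ≈ 189.23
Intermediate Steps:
Q = 78 (Q = 6*(6 + 7) = 6*13 = 78)
m = 1/19 ≈ 0.052632
P = 386533636/314559455 (P = 3 + (-22659/17657 + 8692/(-17815)) = 3 + (-22659*1/17657 + 8692*(-1/17815)) = 3 + (-22659/17657 - 8692/17815) = 3 - 557144729/314559455 = 386533636/314559455 ≈ 1.2288)
P + O(Q, m) = 386533636/314559455 + 188 = 59523711176/314559455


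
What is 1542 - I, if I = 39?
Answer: 1503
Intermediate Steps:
1542 - I = 1542 - 1*39 = 1542 - 39 = 1503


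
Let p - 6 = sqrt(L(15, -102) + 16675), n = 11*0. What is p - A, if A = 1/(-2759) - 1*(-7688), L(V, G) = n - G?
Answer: -21194637/2759 + sqrt(16777) ≈ -7552.5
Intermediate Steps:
n = 0
L(V, G) = -G (L(V, G) = 0 - G = -G)
p = 6 + sqrt(16777) (p = 6 + sqrt(-1*(-102) + 16675) = 6 + sqrt(102 + 16675) = 6 + sqrt(16777) ≈ 135.53)
A = 21211191/2759 (A = -1/2759 + 7688 = 21211191/2759 ≈ 7688.0)
p - A = (6 + sqrt(16777)) - 1*21211191/2759 = (6 + sqrt(16777)) - 21211191/2759 = -21194637/2759 + sqrt(16777)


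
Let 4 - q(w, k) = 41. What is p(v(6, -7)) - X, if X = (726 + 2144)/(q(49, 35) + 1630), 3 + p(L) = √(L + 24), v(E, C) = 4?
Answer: -7649/1593 + 2*√7 ≈ 0.48987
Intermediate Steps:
q(w, k) = -37 (q(w, k) = 4 - 1*41 = 4 - 41 = -37)
p(L) = -3 + √(24 + L) (p(L) = -3 + √(L + 24) = -3 + √(24 + L))
X = 2870/1593 (X = (726 + 2144)/(-37 + 1630) = 2870/1593 ≈ 1.8016)
p(v(6, -7)) - X = (-3 + √(24 + 4)) - 1*2870/1593 = (-3 + √28) - 2870/1593 = (-3 + 2*√7) - 2870/1593 = -7649/1593 + 2*√7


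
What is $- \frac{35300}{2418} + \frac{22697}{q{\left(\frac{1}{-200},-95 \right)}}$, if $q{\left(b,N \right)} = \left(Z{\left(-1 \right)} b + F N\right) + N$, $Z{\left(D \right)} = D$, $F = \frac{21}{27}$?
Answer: $- \frac{54758652550}{367525119} \approx -148.99$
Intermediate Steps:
$F = \frac{7}{9}$ ($F = 21 \cdot \frac{1}{27} = \frac{7}{9} \approx 0.77778$)
$q{\left(b,N \right)} = - b + \frac{16 N}{9}$ ($q{\left(b,N \right)} = \left(- b + \frac{7 N}{9}\right) + N = - b + \frac{16 N}{9}$)
$- \frac{35300}{2418} + \frac{22697}{q{\left(\frac{1}{-200},-95 \right)}} = - \frac{35300}{2418} + \frac{22697}{- \frac{1}{-200} + \frac{16}{9} \left(-95\right)} = \left(-35300\right) \frac{1}{2418} + \frac{22697}{\left(-1\right) \left(- \frac{1}{200}\right) - \frac{1520}{9}} = - \frac{17650}{1209} + \frac{22697}{\frac{1}{200} - \frac{1520}{9}} = - \frac{17650}{1209} + \frac{22697}{- \frac{303991}{1800}} = - \frac{17650}{1209} + 22697 \left(- \frac{1800}{303991}\right) = - \frac{17650}{1209} - \frac{40854600}{303991} = - \frac{54758652550}{367525119}$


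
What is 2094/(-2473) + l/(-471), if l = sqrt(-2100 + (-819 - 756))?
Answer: -2094/2473 - 35*I*sqrt(3)/471 ≈ -0.84674 - 0.12871*I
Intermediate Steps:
l = 35*I*sqrt(3) (l = sqrt(-2100 - 1575) = sqrt(-3675) = 35*I*sqrt(3) ≈ 60.622*I)
2094/(-2473) + l/(-471) = 2094/(-2473) + (35*I*sqrt(3))/(-471) = 2094*(-1/2473) + (35*I*sqrt(3))*(-1/471) = -2094/2473 - 35*I*sqrt(3)/471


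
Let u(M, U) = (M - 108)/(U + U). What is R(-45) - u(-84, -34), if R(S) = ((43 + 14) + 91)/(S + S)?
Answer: -3418/765 ≈ -4.4680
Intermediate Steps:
R(S) = 74/S (R(S) = (57 + 91)/((2*S)) = 148*(1/(2*S)) = 74/S)
u(M, U) = (-108 + M)/(2*U) (u(M, U) = (-108 + M)/((2*U)) = (-108 + M)*(1/(2*U)) = (-108 + M)/(2*U))
R(-45) - u(-84, -34) = 74/(-45) - (-108 - 84)/(2*(-34)) = 74*(-1/45) - (-1)*(-192)/(2*34) = -74/45 - 1*48/17 = -74/45 - 48/17 = -3418/765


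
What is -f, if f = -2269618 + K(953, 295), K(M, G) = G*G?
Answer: 2182593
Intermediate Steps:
K(M, G) = G²
f = -2182593 (f = -2269618 + 295² = -2269618 + 87025 = -2182593)
-f = -1*(-2182593) = 2182593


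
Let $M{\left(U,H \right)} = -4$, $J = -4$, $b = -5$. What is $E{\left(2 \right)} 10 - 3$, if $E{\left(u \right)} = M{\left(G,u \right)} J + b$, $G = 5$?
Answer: $107$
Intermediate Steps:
$E{\left(u \right)} = 11$ ($E{\left(u \right)} = \left(-4\right) \left(-4\right) - 5 = 16 - 5 = 11$)
$E{\left(2 \right)} 10 - 3 = 11 \cdot 10 - 3 = 110 - 3 = 107$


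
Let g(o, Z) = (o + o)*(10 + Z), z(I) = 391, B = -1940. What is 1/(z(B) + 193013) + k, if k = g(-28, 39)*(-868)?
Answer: 460648099969/193404 ≈ 2.3818e+6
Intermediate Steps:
g(o, Z) = 2*o*(10 + Z) (g(o, Z) = (2*o)*(10 + Z) = 2*o*(10 + Z))
k = 2381792 (k = (2*(-28)*(10 + 39))*(-868) = (2*(-28)*49)*(-868) = -2744*(-868) = 2381792)
1/(z(B) + 193013) + k = 1/(391 + 193013) + 2381792 = 1/193404 + 2381792 = 460648099969/193404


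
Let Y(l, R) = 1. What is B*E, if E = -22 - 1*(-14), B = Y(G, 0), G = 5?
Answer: -8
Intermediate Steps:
B = 1
E = -8 (E = -22 + 14 = -8)
B*E = 1*(-8) = -8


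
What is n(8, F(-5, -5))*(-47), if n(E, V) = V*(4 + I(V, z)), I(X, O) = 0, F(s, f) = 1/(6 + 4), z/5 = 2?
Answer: -94/5 ≈ -18.800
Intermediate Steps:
z = 10 (z = 5*2 = 10)
F(s, f) = 1/10
n(E, V) = 4*V (n(E, V) = V*(4 + 0) = V*4 = 4*V)
n(8, F(-5, -5))*(-47) = (4*(1/10))*(-47) = (2/5)*(-47) = -94/5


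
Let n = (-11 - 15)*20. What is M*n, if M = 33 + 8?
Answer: -21320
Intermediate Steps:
M = 41
n = -520 (n = -26*20 = -520)
M*n = 41*(-520) = -21320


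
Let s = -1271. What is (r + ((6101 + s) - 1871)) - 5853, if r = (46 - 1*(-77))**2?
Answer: 12235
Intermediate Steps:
r = 15129 (r = (46 + 77)**2 = 123**2 = 15129)
(r + ((6101 + s) - 1871)) - 5853 = (15129 + ((6101 - 1271) - 1871)) - 5853 = (15129 + (4830 - 1871)) - 5853 = (15129 + 2959) - 5853 = 18088 - 5853 = 12235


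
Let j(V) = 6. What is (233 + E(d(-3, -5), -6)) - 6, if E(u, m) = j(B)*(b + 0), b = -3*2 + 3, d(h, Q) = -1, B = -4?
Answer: 209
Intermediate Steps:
b = -3 (b = -6 + 3 = -3)
E(u, m) = -18 (E(u, m) = 6*(-3 + 0) = 6*(-3) = -18)
(233 + E(d(-3, -5), -6)) - 6 = (233 - 18) - 6 = 215 - 6 = 209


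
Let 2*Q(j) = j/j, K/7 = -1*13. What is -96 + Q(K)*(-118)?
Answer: -155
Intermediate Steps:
K = -91 (K = 7*(-1*13) = 7*(-13) = -91)
Q(j) = 1/2 (Q(j) = (j/j)/2 = (1/2)*1 = 1/2)
-96 + Q(K)*(-118) = -96 + (1/2)*(-118) = -96 - 59 = -155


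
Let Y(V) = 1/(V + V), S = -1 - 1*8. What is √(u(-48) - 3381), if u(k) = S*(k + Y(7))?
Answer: I*√578130/14 ≈ 54.311*I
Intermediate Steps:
S = -9 (S = -1 - 8 = -9)
Y(V) = 1/(2*V)
u(k) = -9/14 - 9*k (u(k) = -9*(k + (½)/7) = -9*(k + (½)*(⅐)) = -9*(k + 1/14) = -9*(1/14 + k) = -9/14 - 9*k)
√(u(-48) - 3381) = √((-9/14 - 9*(-48)) - 3381) = √((-9/14 + 432) - 3381) = √(6039/14 - 3381) = √(-41295/14) = I*√578130/14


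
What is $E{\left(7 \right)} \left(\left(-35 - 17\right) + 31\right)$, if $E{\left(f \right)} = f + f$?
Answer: $-294$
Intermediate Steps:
$E{\left(f \right)} = 2 f$
$E{\left(7 \right)} \left(\left(-35 - 17\right) + 31\right) = 2 \cdot 7 \left(\left(-35 - 17\right) + 31\right) = 14 \left(-52 + 31\right) = 14 \left(-21\right) = -294$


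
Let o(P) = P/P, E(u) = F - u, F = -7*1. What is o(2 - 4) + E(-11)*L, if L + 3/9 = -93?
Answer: -1117/3 ≈ -372.33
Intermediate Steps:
L = -280/3 (L = -⅓ - 93 = -280/3 ≈ -93.333)
F = -7
E(u) = -7 - u
o(P) = 1
o(2 - 4) + E(-11)*L = 1 + (-7 - 1*(-11))*(-280/3) = 1 + (-7 + 11)*(-280/3) = 1 + 4*(-280/3) = 1 - 1120/3 = -1117/3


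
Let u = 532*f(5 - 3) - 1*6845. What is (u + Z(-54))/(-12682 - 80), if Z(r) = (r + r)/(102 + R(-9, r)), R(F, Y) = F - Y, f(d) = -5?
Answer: 465781/625338 ≈ 0.74485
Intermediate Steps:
Z(r) = 2*r/(93 - r) (Z(r) = (r + r)/(102 + (-9 - r)) = (2*r)/(93 - r) = 2*r/(93 - r))
u = -9505 (u = 532*(-5) - 1*6845 = -2660 - 6845 = -9505)
(u + Z(-54))/(-12682 - 80) = (-9505 - 2*(-54)/(-93 - 54))/(-12682 - 80) = (-9505 - 2*(-54)/(-147))/(-12762) = (-9505 - 2*(-54)*(-1/147))*(-1/12762) = (-9505 - 36/49)*(-1/12762) = -465781/49*(-1/12762) = 465781/625338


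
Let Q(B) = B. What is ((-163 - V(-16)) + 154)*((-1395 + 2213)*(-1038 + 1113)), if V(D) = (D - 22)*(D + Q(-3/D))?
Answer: -149663325/4 ≈ -3.7416e+7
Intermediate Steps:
V(D) = (-22 + D)*(D - 3/D) (V(D) = (D - 22)*(D - 3/D) = (-22 + D)*(D - 3/D))
((-163 - V(-16)) + 154)*((-1395 + 2213)*(-1038 + 1113)) = ((-163 - (-3 + (-16)² - 22*(-16) + 66/(-16))) + 154)*((-1395 + 2213)*(-1038 + 1113)) = ((-163 - (-3 + 256 + 352 + 66*(-1/16))) + 154)*(818*75) = ((-163 - (-3 + 256 + 352 - 33/8)) + 154)*61350 = ((-163 - 1*4807/8) + 154)*61350 = ((-163 - 4807/8) + 154)*61350 = (-6111/8 + 154)*61350 = -4879/8*61350 = -149663325/4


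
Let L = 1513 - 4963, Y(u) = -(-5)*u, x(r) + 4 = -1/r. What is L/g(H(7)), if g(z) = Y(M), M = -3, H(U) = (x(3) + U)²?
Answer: 230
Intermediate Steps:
x(r) = -4 - 1/r
H(U) = (-13/3 + U)² (H(U) = ((-4 - 1/3) + U)² = ((-4 - 1*⅓) + U)² = ((-4 - ⅓) + U)² = (-13/3 + U)²)
Y(u) = 5*u
g(z) = -15 (g(z) = 5*(-3) = -15)
L = -3450
L/g(H(7)) = -3450/(-15) = -3450*(-1/15) = 230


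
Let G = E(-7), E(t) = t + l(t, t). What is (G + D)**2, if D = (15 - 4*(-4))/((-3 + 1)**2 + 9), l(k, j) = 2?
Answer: 1156/169 ≈ 6.8402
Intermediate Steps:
D = 31/13 (D = (15 + 16)/((-2)**2 + 9) = 31/(4 + 9) = 31/13 ≈ 2.3846)
E(t) = 2 + t (E(t) = t + 2 = 2 + t)
G = -5 (G = 2 - 7 = -5)
(G + D)**2 = (-5 + 31/13)**2 = (-34/13)**2 = 1156/169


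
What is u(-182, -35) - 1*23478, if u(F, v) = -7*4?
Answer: -23506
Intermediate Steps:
u(F, v) = -28
u(-182, -35) - 1*23478 = -28 - 1*23478 = -28 - 23478 = -23506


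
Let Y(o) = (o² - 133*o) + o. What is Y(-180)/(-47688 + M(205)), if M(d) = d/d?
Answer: -56160/47687 ≈ -1.1777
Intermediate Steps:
M(d) = 1
Y(o) = o² - 132*o
Y(-180)/(-47688 + M(205)) = (-180*(-132 - 180))/(-47688 + 1) = -180*(-312)/(-47687) = 56160*(-1/47687) = -56160/47687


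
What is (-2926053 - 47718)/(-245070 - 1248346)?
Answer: 2973771/1493416 ≈ 1.9913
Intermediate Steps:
(-2926053 - 47718)/(-245070 - 1248346) = -2973771/(-1493416) = -2973771*(-1/1493416) = 2973771/1493416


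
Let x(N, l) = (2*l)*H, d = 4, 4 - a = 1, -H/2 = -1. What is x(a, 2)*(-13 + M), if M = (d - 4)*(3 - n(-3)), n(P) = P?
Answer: -104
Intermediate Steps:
H = 2 (H = -2*(-1) = 2)
a = 3 (a = 4 - 1*1 = 4 - 1 = 3)
M = 0 (M = (4 - 4)*(3 - 1*(-3)) = 0*(3 + 3) = 0*6 = 0)
x(N, l) = 4*l (x(N, l) = (2*l)*2 = 4*l)
x(a, 2)*(-13 + M) = (4*2)*(-13 + 0) = 8*(-13) = -104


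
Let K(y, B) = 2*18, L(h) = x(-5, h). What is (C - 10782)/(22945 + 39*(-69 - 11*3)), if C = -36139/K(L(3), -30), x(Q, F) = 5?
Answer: -424291/682812 ≈ -0.62139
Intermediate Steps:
L(h) = 5
K(y, B) = 36
C = -36139/36 ≈ -1003.9
(C - 10782)/(22945 + 39*(-69 - 11*3)) = (-36139/36 - 10782)/(22945 + 39*(-69 - 11*3)) = -424291/(36*(22945 + 39*(-69 - 33))) = -424291/(36*(22945 + 39*(-102))) = -424291/(36*(22945 - 3978)) = -424291/36/18967 = -424291/36*1/18967 = -424291/682812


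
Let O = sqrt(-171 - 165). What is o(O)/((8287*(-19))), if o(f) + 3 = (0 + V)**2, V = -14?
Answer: -193/157453 ≈ -0.0012258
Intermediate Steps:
O = 4*I*sqrt(21) (O = sqrt(-336) = 4*I*sqrt(21) ≈ 18.33*I)
o(f) = 193 (o(f) = -3 + (0 - 14)**2 = -3 + (-14)**2 = -3 + 196 = 193)
o(O)/((8287*(-19))) = 193/((8287*(-19))) = 193/(-157453) = 193*(-1/157453) = -193/157453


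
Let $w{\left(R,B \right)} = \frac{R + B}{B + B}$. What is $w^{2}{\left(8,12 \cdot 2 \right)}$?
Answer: $\frac{4}{9} \approx 0.44444$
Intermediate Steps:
$w{\left(R,B \right)} = \frac{B + R}{2 B}$
$w^{2}{\left(8,12 \cdot 2 \right)} = \left(\frac{12 \cdot 2 + 8}{2 \cdot 12 \cdot 2}\right)^{2} = \left(\frac{24 + 8}{2 \cdot 24}\right)^{2} = \left(\frac{1}{2} \cdot \frac{1}{24} \cdot 32\right)^{2} = \left(\frac{2}{3}\right)^{2} = \frac{4}{9}$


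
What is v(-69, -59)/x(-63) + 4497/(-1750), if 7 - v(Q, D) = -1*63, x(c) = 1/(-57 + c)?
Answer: -14704497/1750 ≈ -8402.6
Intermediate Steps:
v(Q, D) = 70 (v(Q, D) = 7 - (-1)*63 = 7 - 1*(-63) = 7 + 63 = 70)
v(-69, -59)/x(-63) + 4497/(-1750) = 70/(1/(-57 - 63)) + 4497/(-1750) = 70/(1/(-120)) + 4497*(-1/1750) = 70/(-1/120) - 4497/1750 = 70*(-120) - 4497/1750 = -8400 - 4497/1750 = -14704497/1750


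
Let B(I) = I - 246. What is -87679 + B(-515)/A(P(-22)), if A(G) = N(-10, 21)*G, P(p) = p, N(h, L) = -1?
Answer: -1929699/22 ≈ -87714.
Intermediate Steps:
B(I) = -246 + I
A(G) = -G
-87679 + B(-515)/A(P(-22)) = -87679 + (-246 - 515)/((-1*(-22))) = -87679 - 761/22 = -1929699/22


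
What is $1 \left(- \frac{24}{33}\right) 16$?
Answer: $- \frac{128}{11} \approx -11.636$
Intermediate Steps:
$1 \left(- \frac{24}{33}\right) 16 = 1 \left(\left(-24\right) \frac{1}{33}\right) 16 = 1 \left(- \frac{8}{11}\right) 16 = \left(- \frac{8}{11}\right) 16 = - \frac{128}{11}$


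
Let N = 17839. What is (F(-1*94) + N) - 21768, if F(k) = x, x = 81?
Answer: -3848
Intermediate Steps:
F(k) = 81
(F(-1*94) + N) - 21768 = (81 + 17839) - 21768 = 17920 - 21768 = -3848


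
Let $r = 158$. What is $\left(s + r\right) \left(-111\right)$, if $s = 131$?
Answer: $-32079$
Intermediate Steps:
$\left(s + r\right) \left(-111\right) = \left(131 + 158\right) \left(-111\right) = 289 \left(-111\right) = -32079$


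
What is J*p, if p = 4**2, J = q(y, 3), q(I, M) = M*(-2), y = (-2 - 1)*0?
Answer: -96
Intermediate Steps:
y = 0 (y = -3*0 = 0)
q(I, M) = -2*M
J = -6 (J = -2*3 = -6)
p = 16
J*p = -6*16 = -96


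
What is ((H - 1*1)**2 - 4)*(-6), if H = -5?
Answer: -192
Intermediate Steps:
((H - 1*1)**2 - 4)*(-6) = ((-5 - 1*1)**2 - 4)*(-6) = ((-5 - 1)**2 - 4)*(-6) = ((-6)**2 - 4)*(-6) = (36 - 4)*(-6) = 32*(-6) = -192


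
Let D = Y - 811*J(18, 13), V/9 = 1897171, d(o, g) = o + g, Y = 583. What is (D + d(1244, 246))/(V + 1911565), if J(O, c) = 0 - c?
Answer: 1577/2373263 ≈ 0.00066449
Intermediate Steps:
d(o, g) = g + o
V = 17074539 (V = 9*1897171 = 17074539)
J(O, c) = -c
D = 11126 (D = 583 - (-811)*13 = 583 - 811*(-13) = 583 + 10543 = 11126)
(D + d(1244, 246))/(V + 1911565) = (11126 + (246 + 1244))/(17074539 + 1911565) = (11126 + 1490)/18986104 = 12616*(1/18986104) = 1577/2373263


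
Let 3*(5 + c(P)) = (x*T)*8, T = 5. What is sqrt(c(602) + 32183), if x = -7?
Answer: sqrt(288762)/3 ≈ 179.12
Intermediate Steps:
c(P) = -295/3 (c(P) = -5 + (-7*5*8)/3 = -5 + (-35*8)/3 = -5 + (1/3)*(-280) = -5 - 280/3 = -295/3)
sqrt(c(602) + 32183) = sqrt(-295/3 + 32183) = sqrt(96254/3) = sqrt(288762)/3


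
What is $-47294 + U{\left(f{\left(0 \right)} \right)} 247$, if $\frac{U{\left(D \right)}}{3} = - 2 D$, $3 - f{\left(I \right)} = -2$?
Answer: $-54704$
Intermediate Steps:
$f{\left(I \right)} = 5$ ($f{\left(I \right)} = 3 - -2 = 3 + 2 = 5$)
$U{\left(D \right)} = - 6 D$ ($U{\left(D \right)} = 3 \left(- 2 D\right) = - 6 D$)
$-47294 + U{\left(f{\left(0 \right)} \right)} 247 = -47294 + \left(-6\right) 5 \cdot 247 = -47294 - 7410 = -54704$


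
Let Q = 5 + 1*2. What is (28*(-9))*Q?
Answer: -1764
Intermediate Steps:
Q = 7 (Q = 5 + 2 = 7)
(28*(-9))*Q = (28*(-9))*7 = -252*7 = -1764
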